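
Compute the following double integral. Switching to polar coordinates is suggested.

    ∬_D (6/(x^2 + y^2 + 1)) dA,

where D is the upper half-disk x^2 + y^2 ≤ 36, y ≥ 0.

The region D is 0 ≤ r ≤ 6, 0 ≤ θ ≤ π in polar coordinates, where x = r cos(θ), y = r sin(θ), and dA = r dr dθ.

Under the substitution, the integrand becomes 6/(r^2 + 1), so

    ∬_D (6/(x^2 + y^2 + 1)) dA = ∫_{0}^{π} ∫_{0}^{6} (6/(r^2 + 1)) · r dr dθ.

Inner integral (in r): ∫_{0}^{6} (6/(r^2 + 1)) · r dr = log(50653).

Outer integral (in θ): ∫_{0}^{π} (log(50653)) dθ = log(50653^π).

Therefore ∬_D (6/(x^2 + y^2 + 1)) dA = log(50653^π).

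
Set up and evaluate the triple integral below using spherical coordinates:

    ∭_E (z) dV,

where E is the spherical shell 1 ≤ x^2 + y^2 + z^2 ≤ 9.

In spherical coordinates, x = ρ sin(φ) cos(θ), y = ρ sin(φ) sin(θ), z = ρ cos(φ), and dV = ρ^2 sin(φ) dρ dφ dθ.

The integrand becomes ρ cos(φ), so

    ∭_E (z) dV = ∫_{0}^{2π} ∫_{0}^{π} ∫_{1}^{3} (ρ cos(φ)) · ρ^2 sin(φ) dρ dφ dθ.

Inner (ρ): 10sin(2φ).
Middle (φ): 0.
Outer (θ): 0.

Therefore the triple integral equals 0.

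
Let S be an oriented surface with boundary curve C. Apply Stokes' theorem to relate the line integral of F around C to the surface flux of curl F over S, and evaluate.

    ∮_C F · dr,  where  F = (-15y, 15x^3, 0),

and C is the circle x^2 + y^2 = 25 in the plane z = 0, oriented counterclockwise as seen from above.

Let S be the flat disk x^2 + y^2 ≤ 25 in the plane z = 0, with upward unit normal n̂ = ẑ. By Stokes' theorem,

    ∮_C F · dr = ∬_S (∇ × F) · n̂ dS = ∬_D (curl F)_z dA,

where D is the disk x^2 + y^2 ≤ 25.

Compute the curl of F = (-15y, 15x^3, 0):
    (∇ × F)_x = ∂F_z/∂y - ∂F_y/∂z = 0,
    (∇ × F)_y = ∂F_x/∂z - ∂F_z/∂x = 0,
    (∇ × F)_z = ∂F_y/∂x - ∂F_x/∂y = 45x^2 + 15.

On z = 0, (curl F)_z = 45x^2 + 15.

Convert to polar (x = r cos θ, y = r sin θ, dA = r dr dθ); the integrand becomes 45r^2cos(θ)^2 + 15, so

    ∬_D (curl F)_z dA = ∫_0^{2π} ∫_0^{5} (45r^2cos(θ)^2 + 15) · r dr dθ.

Inner (r from 0 to 5): 28125cos(θ)^2/4 + 375/2.
Outer (θ from 0 to 2π): 29625π/4.

Therefore ∮_C F · dr = 29625π/4.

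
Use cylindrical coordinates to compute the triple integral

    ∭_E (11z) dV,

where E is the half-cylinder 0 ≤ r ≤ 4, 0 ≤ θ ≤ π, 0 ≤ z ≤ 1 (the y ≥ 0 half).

In cylindrical coordinates, x = r cos(θ), y = r sin(θ), z = z, and dV = r dr dθ dz.

The integrand becomes 11z, so

    ∭_E (11z) dV = ∫_{0}^{π} ∫_{0}^{4} ∫_{0}^{1} (11z) · r dz dr dθ.

Inner (z): 11r/2.
Middle (r from 0 to 4): 44.
Outer (θ): 44π.

Therefore the triple integral equals 44π.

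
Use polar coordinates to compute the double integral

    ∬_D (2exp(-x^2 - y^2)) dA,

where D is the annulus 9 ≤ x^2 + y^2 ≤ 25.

The region D is 3 ≤ r ≤ 5, 0 ≤ θ ≤ 2π in polar coordinates, where x = r cos(θ), y = r sin(θ), and dA = r dr dθ.

Under the substitution, the integrand becomes 2exp(-r^2), so

    ∬_D (2exp(-x^2 - y^2)) dA = ∫_{0}^{2π} ∫_{3}^{5} (2exp(-r^2)) · r dr dθ.

Inner integral (in r): ∫_{3}^{5} (2exp(-r^2)) · r dr = -(1 - exp(16))exp(-25).

Outer integral (in θ): ∫_{0}^{2π} (-(1 - exp(16))exp(-25)) dθ = -2π (1 - exp(16))exp(-25).

Therefore ∬_D (2exp(-x^2 - y^2)) dA = -2π (1 - exp(16))exp(-25).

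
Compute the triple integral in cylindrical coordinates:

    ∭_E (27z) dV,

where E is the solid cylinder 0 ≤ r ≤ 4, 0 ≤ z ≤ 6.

In cylindrical coordinates, x = r cos(θ), y = r sin(θ), z = z, and dV = r dr dθ dz.

The integrand becomes 27z, so

    ∭_E (27z) dV = ∫_{0}^{2π} ∫_{0}^{4} ∫_{0}^{6} (27z) · r dz dr dθ.

Inner (z): 486r.
Middle (r from 0 to 4): 3888.
Outer (θ): 7776π.

Therefore the triple integral equals 7776π.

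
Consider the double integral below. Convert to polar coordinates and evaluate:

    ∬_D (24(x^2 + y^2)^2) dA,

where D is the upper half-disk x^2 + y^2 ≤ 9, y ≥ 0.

The region D is 0 ≤ r ≤ 3, 0 ≤ θ ≤ π in polar coordinates, where x = r cos(θ), y = r sin(θ), and dA = r dr dθ.

Under the substitution, the integrand becomes 24r^4, so

    ∬_D (24(x^2 + y^2)^2) dA = ∫_{0}^{π} ∫_{0}^{3} (24r^4) · r dr dθ.

Inner integral (in r): ∫_{0}^{3} (24r^4) · r dr = 2916.

Outer integral (in θ): ∫_{0}^{π} (2916) dθ = 2916π.

Therefore ∬_D (24(x^2 + y^2)^2) dA = 2916π.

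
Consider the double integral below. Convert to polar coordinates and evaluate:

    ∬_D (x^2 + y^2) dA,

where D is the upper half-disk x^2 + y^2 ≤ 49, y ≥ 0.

The region D is 0 ≤ r ≤ 7, 0 ≤ θ ≤ π in polar coordinates, where x = r cos(θ), y = r sin(θ), and dA = r dr dθ.

Under the substitution, the integrand becomes r^2, so

    ∬_D (x^2 + y^2) dA = ∫_{0}^{π} ∫_{0}^{7} (r^2) · r dr dθ.

Inner integral (in r): ∫_{0}^{7} (r^2) · r dr = 2401/4.

Outer integral (in θ): ∫_{0}^{π} (2401/4) dθ = 2401π/4.

Therefore ∬_D (x^2 + y^2) dA = 2401π/4.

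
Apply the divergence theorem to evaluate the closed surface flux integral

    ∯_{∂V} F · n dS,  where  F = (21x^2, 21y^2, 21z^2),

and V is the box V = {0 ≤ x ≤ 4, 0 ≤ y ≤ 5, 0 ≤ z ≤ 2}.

By the divergence theorem,

    ∯_{∂V} F · n dS = ∭_V (∇ · F) dV.

Compute the divergence:
    ∇ · F = ∂F_x/∂x + ∂F_y/∂y + ∂F_z/∂z = 42x + 42y + 42z.

V is a rectangular box, so dV = dx dy dz with 0 ≤ x ≤ 4, 0 ≤ y ≤ 5, 0 ≤ z ≤ 2.

Integrate (42x + 42y + 42z) over V as an iterated integral:

    ∭_V (∇·F) dV = ∫_0^{4} ∫_0^{5} ∫_0^{2} (42x + 42y + 42z) dz dy dx.

Inner (z from 0 to 2): 84x + 84y + 84.
Middle (y from 0 to 5): 420x + 1470.
Outer (x from 0 to 4): 9240.

Therefore ∯_{∂V} F · n dS = 9240.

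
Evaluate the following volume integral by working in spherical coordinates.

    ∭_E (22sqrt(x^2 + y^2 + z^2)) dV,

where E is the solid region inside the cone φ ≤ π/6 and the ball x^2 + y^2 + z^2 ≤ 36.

In spherical coordinates, x = ρ sin(φ) cos(θ), y = ρ sin(φ) sin(θ), z = ρ cos(φ), and dV = ρ^2 sin(φ) dρ dφ dθ.

The integrand becomes 22ρ, so

    ∭_E (22sqrt(x^2 + y^2 + z^2)) dV = ∫_{0}^{2π} ∫_{0}^{π/6} ∫_{0}^{6} (22ρ) · ρ^2 sin(φ) dρ dφ dθ.

Inner (ρ): 7128sin(φ).
Middle (φ): 7128 - 3564sqrt(3).
Outer (θ): 7128π (2 - sqrt(3)).

Therefore the triple integral equals 7128π (2 - sqrt(3)).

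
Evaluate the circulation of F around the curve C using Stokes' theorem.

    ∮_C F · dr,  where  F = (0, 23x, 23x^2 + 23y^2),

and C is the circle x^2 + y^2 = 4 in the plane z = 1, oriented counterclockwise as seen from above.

Let S be the flat disk x^2 + y^2 ≤ 4 in the plane z = 1, with upward unit normal n̂ = ẑ. By Stokes' theorem,

    ∮_C F · dr = ∬_S (∇ × F) · n̂ dS = ∬_D (curl F)_z dA,

where D is the disk x^2 + y^2 ≤ 4.

Compute the curl of F = (0, 23x, 23x^2 + 23y^2):
    (∇ × F)_x = ∂F_z/∂y - ∂F_y/∂z = 46y,
    (∇ × F)_y = ∂F_x/∂z - ∂F_z/∂x = -46x,
    (∇ × F)_z = ∂F_y/∂x - ∂F_x/∂y = 23.

On z = 1, (curl F)_z = 23.

Convert to polar (x = r cos θ, y = r sin θ, dA = r dr dθ); the integrand becomes 23, so

    ∬_D (curl F)_z dA = ∫_0^{2π} ∫_0^{2} (23) · r dr dθ.

Inner (r from 0 to 2): 46.
Outer (θ from 0 to 2π): 92π.

Therefore ∮_C F · dr = 92π.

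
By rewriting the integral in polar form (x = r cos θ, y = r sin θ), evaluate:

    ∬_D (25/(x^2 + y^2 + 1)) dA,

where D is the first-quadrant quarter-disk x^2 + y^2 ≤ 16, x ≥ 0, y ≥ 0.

The region D is 0 ≤ r ≤ 4, 0 ≤ θ ≤ π/2 in polar coordinates, where x = r cos(θ), y = r sin(θ), and dA = r dr dθ.

Under the substitution, the integrand becomes 25/(r^2 + 1), so

    ∬_D (25/(x^2 + y^2 + 1)) dA = ∫_{0}^{π/2} ∫_{0}^{4} (25/(r^2 + 1)) · r dr dθ.

Inner integral (in r): ∫_{0}^{4} (25/(r^2 + 1)) · r dr = 25log(17)/2.

Outer integral (in θ): ∫_{0}^{π/2} (25log(17)/2) dθ = 25π log(17)/4.

Therefore ∬_D (25/(x^2 + y^2 + 1)) dA = 25π log(17)/4.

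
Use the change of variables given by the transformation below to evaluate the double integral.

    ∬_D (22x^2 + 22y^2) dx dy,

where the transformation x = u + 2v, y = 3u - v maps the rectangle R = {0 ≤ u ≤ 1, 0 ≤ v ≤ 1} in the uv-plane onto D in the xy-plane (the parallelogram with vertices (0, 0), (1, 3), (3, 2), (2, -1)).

Compute the Jacobian determinant of (x, y) with respect to (u, v):

    ∂(x,y)/∂(u,v) = | 1  2 | = (1)(-1) - (2)(3) = -7.
                   | 3  -1 |

Its absolute value is |J| = 7 (the area scaling factor).

Substituting x = u + 2v, y = 3u - v into the integrand,

    22x^2 + 22y^2 → 220u^2 - 44u v + 110v^2,

so the integral becomes

    ∬_R (220u^2 - 44u v + 110v^2) · |J| du dv = ∫_0^1 ∫_0^1 (1540u^2 - 308u v + 770v^2) dv du.

Inner (v): 1540u^2 - 154u + 770/3.
Outer (u): 693.

Therefore ∬_D (22x^2 + 22y^2) dx dy = 693.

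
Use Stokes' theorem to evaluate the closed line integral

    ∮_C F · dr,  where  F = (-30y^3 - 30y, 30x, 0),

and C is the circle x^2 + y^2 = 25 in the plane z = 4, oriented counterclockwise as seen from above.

Let S be the flat disk x^2 + y^2 ≤ 25 in the plane z = 4, with upward unit normal n̂ = ẑ. By Stokes' theorem,

    ∮_C F · dr = ∬_S (∇ × F) · n̂ dS = ∬_D (curl F)_z dA,

where D is the disk x^2 + y^2 ≤ 25.

Compute the curl of F = (-30y^3 - 30y, 30x, 0):
    (∇ × F)_x = ∂F_z/∂y - ∂F_y/∂z = 0,
    (∇ × F)_y = ∂F_x/∂z - ∂F_z/∂x = 0,
    (∇ × F)_z = ∂F_y/∂x - ∂F_x/∂y = 90y^2 + 60.

On z = 4, (curl F)_z = 90y^2 + 60.

Convert to polar (x = r cos θ, y = r sin θ, dA = r dr dθ); the integrand becomes 90r^2sin(θ)^2 + 60, so

    ∬_D (curl F)_z dA = ∫_0^{2π} ∫_0^{5} (90r^2sin(θ)^2 + 60) · r dr dθ.

Inner (r from 0 to 5): 28125sin(θ)^2/2 + 750.
Outer (θ from 0 to 2π): 31125π/2.

Therefore ∮_C F · dr = 31125π/2.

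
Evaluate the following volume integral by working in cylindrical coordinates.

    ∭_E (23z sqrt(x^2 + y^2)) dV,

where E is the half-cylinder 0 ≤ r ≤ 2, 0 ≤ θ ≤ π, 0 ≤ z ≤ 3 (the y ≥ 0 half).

In cylindrical coordinates, x = r cos(θ), y = r sin(θ), z = z, and dV = r dr dθ dz.

The integrand becomes 23r z, so

    ∭_E (23z sqrt(x^2 + y^2)) dV = ∫_{0}^{π} ∫_{0}^{2} ∫_{0}^{3} (23r z) · r dz dr dθ.

Inner (z): 207r^2/2.
Middle (r from 0 to 2): 276.
Outer (θ): 276π.

Therefore the triple integral equals 276π.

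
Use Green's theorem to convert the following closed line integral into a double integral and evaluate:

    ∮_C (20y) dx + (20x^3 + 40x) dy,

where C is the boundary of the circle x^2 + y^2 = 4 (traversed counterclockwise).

Green's theorem converts the closed line integral into a double integral over the enclosed region D:

    ∮_C P dx + Q dy = ∬_D (∂Q/∂x - ∂P/∂y) dA.

Here P = 20y, Q = 20x^3 + 40x, so

    ∂Q/∂x = 60x^2 + 40,    ∂P/∂y = 20,
    ∂Q/∂x - ∂P/∂y = 60x^2 + 20.

D is the region x^2 + y^2 ≤ 4. Evaluating the double integral:

In polar coordinates (x = r cos θ, y = r sin θ, dA = r dr dθ) the integrand becomes 60r^2cos(θ)^2 + 20, so

    ∬_D (60x^2 + 20) dA = ∫_0^{2π} ∫_0^{2} (60r^2cos(θ)^2 + 20) · r dr dθ.

Inner (r from 0 to 2): 240cos(θ)^2 + 40.
Outer (θ from 0 to 2π): 320π.

Therefore ∮_C P dx + Q dy = 320π.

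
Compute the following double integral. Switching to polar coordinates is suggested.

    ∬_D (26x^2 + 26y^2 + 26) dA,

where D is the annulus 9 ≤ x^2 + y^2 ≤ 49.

The region D is 3 ≤ r ≤ 7, 0 ≤ θ ≤ 2π in polar coordinates, where x = r cos(θ), y = r sin(θ), and dA = r dr dθ.

Under the substitution, the integrand becomes 26r^2 + 26, so

    ∬_D (26x^2 + 26y^2 + 26) dA = ∫_{0}^{2π} ∫_{3}^{7} (26r^2 + 26) · r dr dθ.

Inner integral (in r): ∫_{3}^{7} (26r^2 + 26) · r dr = 15600.

Outer integral (in θ): ∫_{0}^{2π} (15600) dθ = 31200π.

Therefore ∬_D (26x^2 + 26y^2 + 26) dA = 31200π.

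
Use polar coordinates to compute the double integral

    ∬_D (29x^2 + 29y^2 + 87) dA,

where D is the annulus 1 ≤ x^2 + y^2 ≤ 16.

The region D is 1 ≤ r ≤ 4, 0 ≤ θ ≤ 2π in polar coordinates, where x = r cos(θ), y = r sin(θ), and dA = r dr dθ.

Under the substitution, the integrand becomes 29r^2 + 87, so

    ∬_D (29x^2 + 29y^2 + 87) dA = ∫_{0}^{2π} ∫_{1}^{4} (29r^2 + 87) · r dr dθ.

Inner integral (in r): ∫_{1}^{4} (29r^2 + 87) · r dr = 10005/4.

Outer integral (in θ): ∫_{0}^{2π} (10005/4) dθ = 10005π/2.

Therefore ∬_D (29x^2 + 29y^2 + 87) dA = 10005π/2.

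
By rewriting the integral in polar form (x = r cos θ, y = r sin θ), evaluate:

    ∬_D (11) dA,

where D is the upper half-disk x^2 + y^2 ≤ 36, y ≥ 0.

The region D is 0 ≤ r ≤ 6, 0 ≤ θ ≤ π in polar coordinates, where x = r cos(θ), y = r sin(θ), and dA = r dr dθ.

Under the substitution, the integrand becomes 11, so

    ∬_D (11) dA = ∫_{0}^{π} ∫_{0}^{6} (11) · r dr dθ.

Inner integral (in r): ∫_{0}^{6} (11) · r dr = 198.

Outer integral (in θ): ∫_{0}^{π} (198) dθ = 198π.

Therefore ∬_D (11) dA = 198π.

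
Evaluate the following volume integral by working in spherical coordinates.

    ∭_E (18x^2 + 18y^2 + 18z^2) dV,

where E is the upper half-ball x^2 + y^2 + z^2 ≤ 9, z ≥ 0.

In spherical coordinates, x = ρ sin(φ) cos(θ), y = ρ sin(φ) sin(θ), z = ρ cos(φ), and dV = ρ^2 sin(φ) dρ dφ dθ.

The integrand becomes 18ρ^2, so

    ∭_E (18x^2 + 18y^2 + 18z^2) dV = ∫_{0}^{2π} ∫_{0}^{π/2} ∫_{0}^{3} (18ρ^2) · ρ^2 sin(φ) dρ dφ dθ.

Inner (ρ): 4374sin(φ)/5.
Middle (φ): 4374/5.
Outer (θ): 8748π/5.

Therefore the triple integral equals 8748π/5.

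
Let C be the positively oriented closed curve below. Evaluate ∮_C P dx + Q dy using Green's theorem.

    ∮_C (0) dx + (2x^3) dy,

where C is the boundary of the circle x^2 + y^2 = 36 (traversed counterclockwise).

Green's theorem converts the closed line integral into a double integral over the enclosed region D:

    ∮_C P dx + Q dy = ∬_D (∂Q/∂x - ∂P/∂y) dA.

Here P = 0, Q = 2x^3, so

    ∂Q/∂x = 6x^2,    ∂P/∂y = 0,
    ∂Q/∂x - ∂P/∂y = 6x^2.

D is the region x^2 + y^2 ≤ 36. Evaluating the double integral:

In polar coordinates (x = r cos θ, y = r sin θ, dA = r dr dθ) the integrand becomes 6r^2cos(θ)^2, so

    ∬_D (6x^2) dA = ∫_0^{2π} ∫_0^{6} (6r^2cos(θ)^2) · r dr dθ.

Inner (r from 0 to 6): 1944cos(θ)^2.
Outer (θ from 0 to 2π): 1944π.

Therefore ∮_C P dx + Q dy = 1944π.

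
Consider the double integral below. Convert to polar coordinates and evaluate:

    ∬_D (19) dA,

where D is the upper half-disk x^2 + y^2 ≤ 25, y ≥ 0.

The region D is 0 ≤ r ≤ 5, 0 ≤ θ ≤ π in polar coordinates, where x = r cos(θ), y = r sin(θ), and dA = r dr dθ.

Under the substitution, the integrand becomes 19, so

    ∬_D (19) dA = ∫_{0}^{π} ∫_{0}^{5} (19) · r dr dθ.

Inner integral (in r): ∫_{0}^{5} (19) · r dr = 475/2.

Outer integral (in θ): ∫_{0}^{π} (475/2) dθ = 475π/2.

Therefore ∬_D (19) dA = 475π/2.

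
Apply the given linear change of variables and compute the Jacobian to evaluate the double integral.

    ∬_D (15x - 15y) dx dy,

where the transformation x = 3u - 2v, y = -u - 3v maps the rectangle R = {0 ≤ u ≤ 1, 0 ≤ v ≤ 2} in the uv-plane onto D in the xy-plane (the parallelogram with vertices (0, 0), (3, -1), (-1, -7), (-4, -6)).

Compute the Jacobian determinant of (x, y) with respect to (u, v):

    ∂(x,y)/∂(u,v) = | 3  -2 | = (3)(-3) - (-2)(-1) = -11.
                   | -1  -3 |

Its absolute value is |J| = 11 (the area scaling factor).

Substituting x = 3u - 2v, y = -u - 3v into the integrand,

    15x - 15y → 60u + 15v,

so the integral becomes

    ∬_R (60u + 15v) · |J| du dv = ∫_0^1 ∫_0^2 (660u + 165v) dv du.

Inner (v): 1320u + 330.
Outer (u): 990.

Therefore ∬_D (15x - 15y) dx dy = 990.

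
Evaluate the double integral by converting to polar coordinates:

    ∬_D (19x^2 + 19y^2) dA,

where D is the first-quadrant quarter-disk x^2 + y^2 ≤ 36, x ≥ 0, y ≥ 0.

The region D is 0 ≤ r ≤ 6, 0 ≤ θ ≤ π/2 in polar coordinates, where x = r cos(θ), y = r sin(θ), and dA = r dr dθ.

Under the substitution, the integrand becomes 19r^2, so

    ∬_D (19x^2 + 19y^2) dA = ∫_{0}^{π/2} ∫_{0}^{6} (19r^2) · r dr dθ.

Inner integral (in r): ∫_{0}^{6} (19r^2) · r dr = 6156.

Outer integral (in θ): ∫_{0}^{π/2} (6156) dθ = 3078π.

Therefore ∬_D (19x^2 + 19y^2) dA = 3078π.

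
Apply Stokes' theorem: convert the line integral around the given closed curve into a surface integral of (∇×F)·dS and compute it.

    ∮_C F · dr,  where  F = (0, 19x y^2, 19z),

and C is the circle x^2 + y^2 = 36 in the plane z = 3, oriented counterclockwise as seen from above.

Let S be the flat disk x^2 + y^2 ≤ 36 in the plane z = 3, with upward unit normal n̂ = ẑ. By Stokes' theorem,

    ∮_C F · dr = ∬_S (∇ × F) · n̂ dS = ∬_D (curl F)_z dA,

where D is the disk x^2 + y^2 ≤ 36.

Compute the curl of F = (0, 19x y^2, 19z):
    (∇ × F)_x = ∂F_z/∂y - ∂F_y/∂z = 0,
    (∇ × F)_y = ∂F_x/∂z - ∂F_z/∂x = 0,
    (∇ × F)_z = ∂F_y/∂x - ∂F_x/∂y = 19y^2.

On z = 3, (curl F)_z = 19y^2.

Convert to polar (x = r cos θ, y = r sin θ, dA = r dr dθ); the integrand becomes 19r^2sin(θ)^2, so

    ∬_D (curl F)_z dA = ∫_0^{2π} ∫_0^{6} (19r^2sin(θ)^2) · r dr dθ.

Inner (r from 0 to 6): 6156sin(θ)^2.
Outer (θ from 0 to 2π): 6156π.

Therefore ∮_C F · dr = 6156π.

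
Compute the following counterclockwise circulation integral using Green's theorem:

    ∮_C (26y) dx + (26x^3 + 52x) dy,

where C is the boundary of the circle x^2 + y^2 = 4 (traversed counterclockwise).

Green's theorem converts the closed line integral into a double integral over the enclosed region D:

    ∮_C P dx + Q dy = ∬_D (∂Q/∂x - ∂P/∂y) dA.

Here P = 26y, Q = 26x^3 + 52x, so

    ∂Q/∂x = 78x^2 + 52,    ∂P/∂y = 26,
    ∂Q/∂x - ∂P/∂y = 78x^2 + 26.

D is the region x^2 + y^2 ≤ 4. Evaluating the double integral:

In polar coordinates (x = r cos θ, y = r sin θ, dA = r dr dθ) the integrand becomes 78r^2cos(θ)^2 + 26, so

    ∬_D (78x^2 + 26) dA = ∫_0^{2π} ∫_0^{2} (78r^2cos(θ)^2 + 26) · r dr dθ.

Inner (r from 0 to 2): 312cos(θ)^2 + 52.
Outer (θ from 0 to 2π): 416π.

Therefore ∮_C P dx + Q dy = 416π.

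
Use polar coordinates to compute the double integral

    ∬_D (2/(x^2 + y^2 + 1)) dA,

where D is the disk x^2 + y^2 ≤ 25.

The region D is 0 ≤ r ≤ 5, 0 ≤ θ ≤ 2π in polar coordinates, where x = r cos(θ), y = r sin(θ), and dA = r dr dθ.

Under the substitution, the integrand becomes 2/(r^2 + 1), so

    ∬_D (2/(x^2 + y^2 + 1)) dA = ∫_{0}^{2π} ∫_{0}^{5} (2/(r^2 + 1)) · r dr dθ.

Inner integral (in r): ∫_{0}^{5} (2/(r^2 + 1)) · r dr = log(26).

Outer integral (in θ): ∫_{0}^{2π} (log(26)) dθ = 2π log(26).

Therefore ∬_D (2/(x^2 + y^2 + 1)) dA = 2π log(26).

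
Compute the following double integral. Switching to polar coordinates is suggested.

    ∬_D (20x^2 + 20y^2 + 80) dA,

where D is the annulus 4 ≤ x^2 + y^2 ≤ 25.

The region D is 2 ≤ r ≤ 5, 0 ≤ θ ≤ 2π in polar coordinates, where x = r cos(θ), y = r sin(θ), and dA = r dr dθ.

Under the substitution, the integrand becomes 20r^2 + 80, so

    ∬_D (20x^2 + 20y^2 + 80) dA = ∫_{0}^{2π} ∫_{2}^{5} (20r^2 + 80) · r dr dθ.

Inner integral (in r): ∫_{2}^{5} (20r^2 + 80) · r dr = 3885.

Outer integral (in θ): ∫_{0}^{2π} (3885) dθ = 7770π.

Therefore ∬_D (20x^2 + 20y^2 + 80) dA = 7770π.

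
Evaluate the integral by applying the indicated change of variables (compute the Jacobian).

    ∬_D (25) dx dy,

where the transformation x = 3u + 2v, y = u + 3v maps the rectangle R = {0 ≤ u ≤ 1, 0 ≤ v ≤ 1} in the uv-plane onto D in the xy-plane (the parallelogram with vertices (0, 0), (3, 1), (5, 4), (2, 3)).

Compute the Jacobian determinant of (x, y) with respect to (u, v):

    ∂(x,y)/∂(u,v) = | 3  2 | = (3)(3) - (2)(1) = 7.
                   | 1  3 |

Its absolute value is |J| = 7 (the area scaling factor).

Substituting x = 3u + 2v, y = u + 3v into the integrand,

    25 → 25,

so the integral becomes

    ∬_R (25) · |J| du dv = ∫_0^1 ∫_0^1 (175) dv du.

Inner (v): 175.
Outer (u): 175.

Therefore ∬_D (25) dx dy = 175.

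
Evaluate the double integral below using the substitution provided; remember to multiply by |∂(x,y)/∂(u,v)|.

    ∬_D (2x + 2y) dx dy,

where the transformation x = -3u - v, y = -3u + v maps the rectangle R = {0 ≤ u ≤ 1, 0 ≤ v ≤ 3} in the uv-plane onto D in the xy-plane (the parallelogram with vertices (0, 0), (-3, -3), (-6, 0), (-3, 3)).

Compute the Jacobian determinant of (x, y) with respect to (u, v):

    ∂(x,y)/∂(u,v) = | -3  -1 | = (-3)(1) - (-1)(-3) = -6.
                   | -3  1 |

Its absolute value is |J| = 6 (the area scaling factor).

Substituting x = -3u - v, y = -3u + v into the integrand,

    2x + 2y → -12u,

so the integral becomes

    ∬_R (-12u) · |J| du dv = ∫_0^1 ∫_0^3 (-72u) dv du.

Inner (v): -216u.
Outer (u): -108.

Therefore ∬_D (2x + 2y) dx dy = -108.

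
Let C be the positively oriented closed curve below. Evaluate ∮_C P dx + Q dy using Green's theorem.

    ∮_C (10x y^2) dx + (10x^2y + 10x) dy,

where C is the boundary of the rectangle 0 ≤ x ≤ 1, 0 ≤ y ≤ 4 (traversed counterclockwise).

Green's theorem converts the closed line integral into a double integral over the enclosed region D:

    ∮_C P dx + Q dy = ∬_D (∂Q/∂x - ∂P/∂y) dA.

Here P = 10x y^2, Q = 10x^2y + 10x, so

    ∂Q/∂x = 20x y + 10,    ∂P/∂y = 20x y,
    ∂Q/∂x - ∂P/∂y = 10.

D is the region 0 ≤ x ≤ 1, 0 ≤ y ≤ 4. Evaluating the double integral:

    ∬_D (10) dA = ∫_0^{1} ∫_0^{4} (10) dy dx.

Inner (y from 0 to 4): 40.
Outer (x from 0 to 1): 40.

Therefore ∮_C P dx + Q dy = 40.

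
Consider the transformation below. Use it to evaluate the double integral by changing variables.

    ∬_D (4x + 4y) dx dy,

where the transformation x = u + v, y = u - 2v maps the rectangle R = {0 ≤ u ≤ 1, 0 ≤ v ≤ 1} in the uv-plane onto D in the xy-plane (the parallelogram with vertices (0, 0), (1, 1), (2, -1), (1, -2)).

Compute the Jacobian determinant of (x, y) with respect to (u, v):

    ∂(x,y)/∂(u,v) = | 1  1 | = (1)(-2) - (1)(1) = -3.
                   | 1  -2 |

Its absolute value is |J| = 3 (the area scaling factor).

Substituting x = u + v, y = u - 2v into the integrand,

    4x + 4y → 8u - 4v,

so the integral becomes

    ∬_R (8u - 4v) · |J| du dv = ∫_0^1 ∫_0^1 (24u - 12v) dv du.

Inner (v): 24u - 6.
Outer (u): 6.

Therefore ∬_D (4x + 4y) dx dy = 6.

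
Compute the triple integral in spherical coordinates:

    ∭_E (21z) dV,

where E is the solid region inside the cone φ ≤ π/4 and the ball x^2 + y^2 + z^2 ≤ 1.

In spherical coordinates, x = ρ sin(φ) cos(θ), y = ρ sin(φ) sin(θ), z = ρ cos(φ), and dV = ρ^2 sin(φ) dρ dφ dθ.

The integrand becomes 21ρ cos(φ), so

    ∭_E (21z) dV = ∫_{0}^{2π} ∫_{0}^{π/4} ∫_{0}^{1} (21ρ cos(φ)) · ρ^2 sin(φ) dρ dφ dθ.

Inner (ρ): 21sin(2φ)/8.
Middle (φ): 21/16.
Outer (θ): 21π/8.

Therefore the triple integral equals 21π/8.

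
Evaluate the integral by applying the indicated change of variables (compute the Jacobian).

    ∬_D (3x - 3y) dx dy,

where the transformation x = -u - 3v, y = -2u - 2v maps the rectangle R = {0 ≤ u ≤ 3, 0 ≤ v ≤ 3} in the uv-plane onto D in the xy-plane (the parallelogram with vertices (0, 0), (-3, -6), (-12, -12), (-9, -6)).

Compute the Jacobian determinant of (x, y) with respect to (u, v):

    ∂(x,y)/∂(u,v) = | -1  -3 | = (-1)(-2) - (-3)(-2) = -4.
                   | -2  -2 |

Its absolute value is |J| = 4 (the area scaling factor).

Substituting x = -u - 3v, y = -2u - 2v into the integrand,

    3x - 3y → 3u - 3v,

so the integral becomes

    ∬_R (3u - 3v) · |J| du dv = ∫_0^3 ∫_0^3 (12u - 12v) dv du.

Inner (v): 36u - 54.
Outer (u): 0.

Therefore ∬_D (3x - 3y) dx dy = 0.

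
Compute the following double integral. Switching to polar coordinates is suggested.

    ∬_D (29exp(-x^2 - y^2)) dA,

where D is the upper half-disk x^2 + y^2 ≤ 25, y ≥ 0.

The region D is 0 ≤ r ≤ 5, 0 ≤ θ ≤ π in polar coordinates, where x = r cos(θ), y = r sin(θ), and dA = r dr dθ.

Under the substitution, the integrand becomes 29exp(-r^2), so

    ∬_D (29exp(-x^2 - y^2)) dA = ∫_{0}^{π} ∫_{0}^{5} (29exp(-r^2)) · r dr dθ.

Inner integral (in r): ∫_{0}^{5} (29exp(-r^2)) · r dr = 29/2 - 29exp(-25)/2.

Outer integral (in θ): ∫_{0}^{π} (29/2 - 29exp(-25)/2) dθ = -29π (1 - exp(25))exp(-25)/2.

Therefore ∬_D (29exp(-x^2 - y^2)) dA = -29π (1 - exp(25))exp(-25)/2.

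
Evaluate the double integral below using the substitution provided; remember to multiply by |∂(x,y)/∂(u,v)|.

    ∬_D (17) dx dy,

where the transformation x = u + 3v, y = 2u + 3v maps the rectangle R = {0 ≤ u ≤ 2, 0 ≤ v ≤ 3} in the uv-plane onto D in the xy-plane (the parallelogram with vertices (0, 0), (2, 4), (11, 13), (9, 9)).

Compute the Jacobian determinant of (x, y) with respect to (u, v):

    ∂(x,y)/∂(u,v) = | 1  3 | = (1)(3) - (3)(2) = -3.
                   | 2  3 |

Its absolute value is |J| = 3 (the area scaling factor).

Substituting x = u + 3v, y = 2u + 3v into the integrand,

    17 → 17,

so the integral becomes

    ∬_R (17) · |J| du dv = ∫_0^2 ∫_0^3 (51) dv du.

Inner (v): 153.
Outer (u): 306.

Therefore ∬_D (17) dx dy = 306.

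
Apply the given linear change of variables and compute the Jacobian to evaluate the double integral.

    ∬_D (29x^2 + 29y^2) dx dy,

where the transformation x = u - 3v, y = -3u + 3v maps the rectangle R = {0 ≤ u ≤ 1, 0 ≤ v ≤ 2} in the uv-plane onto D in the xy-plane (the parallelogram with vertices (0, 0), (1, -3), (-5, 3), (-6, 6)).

Compute the Jacobian determinant of (x, y) with respect to (u, v):

    ∂(x,y)/∂(u,v) = | 1  -3 | = (1)(3) - (-3)(-3) = -6.
                   | -3  3 |

Its absolute value is |J| = 6 (the area scaling factor).

Substituting x = u - 3v, y = -3u + 3v into the integrand,

    29x^2 + 29y^2 → 290u^2 - 696u v + 522v^2,

so the integral becomes

    ∬_R (290u^2 - 696u v + 522v^2) · |J| du dv = ∫_0^1 ∫_0^2 (1740u^2 - 4176u v + 3132v^2) dv du.

Inner (v): 3480u^2 - 8352u + 8352.
Outer (u): 5336.

Therefore ∬_D (29x^2 + 29y^2) dx dy = 5336.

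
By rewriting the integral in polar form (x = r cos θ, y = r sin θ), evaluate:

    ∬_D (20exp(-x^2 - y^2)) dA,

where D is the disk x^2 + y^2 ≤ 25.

The region D is 0 ≤ r ≤ 5, 0 ≤ θ ≤ 2π in polar coordinates, where x = r cos(θ), y = r sin(θ), and dA = r dr dθ.

Under the substitution, the integrand becomes 20exp(-r^2), so

    ∬_D (20exp(-x^2 - y^2)) dA = ∫_{0}^{2π} ∫_{0}^{5} (20exp(-r^2)) · r dr dθ.

Inner integral (in r): ∫_{0}^{5} (20exp(-r^2)) · r dr = 10 - 10exp(-25).

Outer integral (in θ): ∫_{0}^{2π} (10 - 10exp(-25)) dθ = -20π exp(-25) + 20π.

Therefore ∬_D (20exp(-x^2 - y^2)) dA = -20π exp(-25) + 20π.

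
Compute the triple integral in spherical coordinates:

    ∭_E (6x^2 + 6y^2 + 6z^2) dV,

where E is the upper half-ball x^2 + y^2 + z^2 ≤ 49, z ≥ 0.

In spherical coordinates, x = ρ sin(φ) cos(θ), y = ρ sin(φ) sin(θ), z = ρ cos(φ), and dV = ρ^2 sin(φ) dρ dφ dθ.

The integrand becomes 6ρ^2, so

    ∭_E (6x^2 + 6y^2 + 6z^2) dV = ∫_{0}^{2π} ∫_{0}^{π/2} ∫_{0}^{7} (6ρ^2) · ρ^2 sin(φ) dρ dφ dθ.

Inner (ρ): 100842sin(φ)/5.
Middle (φ): 100842/5.
Outer (θ): 201684π/5.

Therefore the triple integral equals 201684π/5.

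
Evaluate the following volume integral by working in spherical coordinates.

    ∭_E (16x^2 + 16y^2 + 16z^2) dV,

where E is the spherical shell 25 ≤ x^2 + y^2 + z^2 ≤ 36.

In spherical coordinates, x = ρ sin(φ) cos(θ), y = ρ sin(φ) sin(θ), z = ρ cos(φ), and dV = ρ^2 sin(φ) dρ dφ dθ.

The integrand becomes 16ρ^2, so

    ∭_E (16x^2 + 16y^2 + 16z^2) dV = ∫_{0}^{2π} ∫_{0}^{π} ∫_{5}^{6} (16ρ^2) · ρ^2 sin(φ) dρ dφ dθ.

Inner (ρ): 74416sin(φ)/5.
Middle (φ): 148832/5.
Outer (θ): 297664π/5.

Therefore the triple integral equals 297664π/5.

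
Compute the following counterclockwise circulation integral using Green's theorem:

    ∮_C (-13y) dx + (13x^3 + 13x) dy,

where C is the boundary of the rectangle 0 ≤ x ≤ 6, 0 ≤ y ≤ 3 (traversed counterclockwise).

Green's theorem converts the closed line integral into a double integral over the enclosed region D:

    ∮_C P dx + Q dy = ∬_D (∂Q/∂x - ∂P/∂y) dA.

Here P = -13y, Q = 13x^3 + 13x, so

    ∂Q/∂x = 39x^2 + 13,    ∂P/∂y = -13,
    ∂Q/∂x - ∂P/∂y = 39x^2 + 26.

D is the region 0 ≤ x ≤ 6, 0 ≤ y ≤ 3. Evaluating the double integral:

    ∬_D (39x^2 + 26) dA = ∫_0^{6} ∫_0^{3} (39x^2 + 26) dy dx.

Inner (y from 0 to 3): 117x^2 + 78.
Outer (x from 0 to 6): 8892.

Therefore ∮_C P dx + Q dy = 8892.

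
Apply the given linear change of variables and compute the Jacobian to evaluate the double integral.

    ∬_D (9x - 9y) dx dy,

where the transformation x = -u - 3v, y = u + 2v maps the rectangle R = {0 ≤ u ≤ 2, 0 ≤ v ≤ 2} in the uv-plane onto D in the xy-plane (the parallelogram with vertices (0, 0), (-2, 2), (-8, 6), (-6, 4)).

Compute the Jacobian determinant of (x, y) with respect to (u, v):

    ∂(x,y)/∂(u,v) = | -1  -3 | = (-1)(2) - (-3)(1) = 1.
                   | 1  2 |

Its absolute value is |J| = 1 (the area scaling factor).

Substituting x = -u - 3v, y = u + 2v into the integrand,

    9x - 9y → -18u - 45v,

so the integral becomes

    ∬_R (-18u - 45v) · |J| du dv = ∫_0^2 ∫_0^2 (-18u - 45v) dv du.

Inner (v): -36u - 90.
Outer (u): -252.

Therefore ∬_D (9x - 9y) dx dy = -252.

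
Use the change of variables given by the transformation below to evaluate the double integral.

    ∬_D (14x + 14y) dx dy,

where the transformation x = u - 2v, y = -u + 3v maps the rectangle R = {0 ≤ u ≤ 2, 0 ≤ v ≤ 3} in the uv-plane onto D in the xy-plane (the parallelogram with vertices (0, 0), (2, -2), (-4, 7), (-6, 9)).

Compute the Jacobian determinant of (x, y) with respect to (u, v):

    ∂(x,y)/∂(u,v) = | 1  -2 | = (1)(3) - (-2)(-1) = 1.
                   | -1  3 |

Its absolute value is |J| = 1 (the area scaling factor).

Substituting x = u - 2v, y = -u + 3v into the integrand,

    14x + 14y → 14v,

so the integral becomes

    ∬_R (14v) · |J| du dv = ∫_0^2 ∫_0^3 (14v) dv du.

Inner (v): 63.
Outer (u): 126.

Therefore ∬_D (14x + 14y) dx dy = 126.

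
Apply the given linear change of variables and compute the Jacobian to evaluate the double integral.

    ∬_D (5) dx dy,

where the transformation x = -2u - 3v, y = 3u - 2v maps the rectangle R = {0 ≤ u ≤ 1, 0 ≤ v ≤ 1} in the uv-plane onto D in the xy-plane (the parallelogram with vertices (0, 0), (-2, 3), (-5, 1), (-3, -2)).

Compute the Jacobian determinant of (x, y) with respect to (u, v):

    ∂(x,y)/∂(u,v) = | -2  -3 | = (-2)(-2) - (-3)(3) = 13.
                   | 3  -2 |

Its absolute value is |J| = 13 (the area scaling factor).

Substituting x = -2u - 3v, y = 3u - 2v into the integrand,

    5 → 5,

so the integral becomes

    ∬_R (5) · |J| du dv = ∫_0^1 ∫_0^1 (65) dv du.

Inner (v): 65.
Outer (u): 65.

Therefore ∬_D (5) dx dy = 65.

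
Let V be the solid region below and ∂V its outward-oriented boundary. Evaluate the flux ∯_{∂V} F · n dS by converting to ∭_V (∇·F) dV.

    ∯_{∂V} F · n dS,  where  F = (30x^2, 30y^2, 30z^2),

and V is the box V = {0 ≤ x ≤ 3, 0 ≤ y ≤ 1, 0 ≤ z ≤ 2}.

By the divergence theorem,

    ∯_{∂V} F · n dS = ∭_V (∇ · F) dV.

Compute the divergence:
    ∇ · F = ∂F_x/∂x + ∂F_y/∂y + ∂F_z/∂z = 60x + 60y + 60z.

V is a rectangular box, so dV = dx dy dz with 0 ≤ x ≤ 3, 0 ≤ y ≤ 1, 0 ≤ z ≤ 2.

Integrate (60x + 60y + 60z) over V as an iterated integral:

    ∭_V (∇·F) dV = ∫_0^{3} ∫_0^{1} ∫_0^{2} (60x + 60y + 60z) dz dy dx.

Inner (z from 0 to 2): 120x + 120y + 120.
Middle (y from 0 to 1): 120x + 180.
Outer (x from 0 to 3): 1080.

Therefore ∯_{∂V} F · n dS = 1080.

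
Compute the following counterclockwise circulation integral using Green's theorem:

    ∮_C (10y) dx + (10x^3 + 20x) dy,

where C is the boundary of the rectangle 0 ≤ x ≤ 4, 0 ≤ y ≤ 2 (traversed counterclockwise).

Green's theorem converts the closed line integral into a double integral over the enclosed region D:

    ∮_C P dx + Q dy = ∬_D (∂Q/∂x - ∂P/∂y) dA.

Here P = 10y, Q = 10x^3 + 20x, so

    ∂Q/∂x = 30x^2 + 20,    ∂P/∂y = 10,
    ∂Q/∂x - ∂P/∂y = 30x^2 + 10.

D is the region 0 ≤ x ≤ 4, 0 ≤ y ≤ 2. Evaluating the double integral:

    ∬_D (30x^2 + 10) dA = ∫_0^{4} ∫_0^{2} (30x^2 + 10) dy dx.

Inner (y from 0 to 2): 60x^2 + 20.
Outer (x from 0 to 4): 1360.

Therefore ∮_C P dx + Q dy = 1360.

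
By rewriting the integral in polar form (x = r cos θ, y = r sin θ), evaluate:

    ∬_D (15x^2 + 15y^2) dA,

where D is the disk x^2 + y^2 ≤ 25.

The region D is 0 ≤ r ≤ 5, 0 ≤ θ ≤ 2π in polar coordinates, where x = r cos(θ), y = r sin(θ), and dA = r dr dθ.

Under the substitution, the integrand becomes 15r^2, so

    ∬_D (15x^2 + 15y^2) dA = ∫_{0}^{2π} ∫_{0}^{5} (15r^2) · r dr dθ.

Inner integral (in r): ∫_{0}^{5} (15r^2) · r dr = 9375/4.

Outer integral (in θ): ∫_{0}^{2π} (9375/4) dθ = 9375π/2.

Therefore ∬_D (15x^2 + 15y^2) dA = 9375π/2.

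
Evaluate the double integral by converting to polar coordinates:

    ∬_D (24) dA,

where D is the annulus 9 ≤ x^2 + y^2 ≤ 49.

The region D is 3 ≤ r ≤ 7, 0 ≤ θ ≤ 2π in polar coordinates, where x = r cos(θ), y = r sin(θ), and dA = r dr dθ.

Under the substitution, the integrand becomes 24, so

    ∬_D (24) dA = ∫_{0}^{2π} ∫_{3}^{7} (24) · r dr dθ.

Inner integral (in r): ∫_{3}^{7} (24) · r dr = 480.

Outer integral (in θ): ∫_{0}^{2π} (480) dθ = 960π.

Therefore ∬_D (24) dA = 960π.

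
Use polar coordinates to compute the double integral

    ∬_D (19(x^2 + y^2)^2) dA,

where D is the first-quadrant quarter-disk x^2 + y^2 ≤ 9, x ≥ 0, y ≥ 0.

The region D is 0 ≤ r ≤ 3, 0 ≤ θ ≤ π/2 in polar coordinates, where x = r cos(θ), y = r sin(θ), and dA = r dr dθ.

Under the substitution, the integrand becomes 19r^4, so

    ∬_D (19(x^2 + y^2)^2) dA = ∫_{0}^{π/2} ∫_{0}^{3} (19r^4) · r dr dθ.

Inner integral (in r): ∫_{0}^{3} (19r^4) · r dr = 4617/2.

Outer integral (in θ): ∫_{0}^{π/2} (4617/2) dθ = 4617π/4.

Therefore ∬_D (19(x^2 + y^2)^2) dA = 4617π/4.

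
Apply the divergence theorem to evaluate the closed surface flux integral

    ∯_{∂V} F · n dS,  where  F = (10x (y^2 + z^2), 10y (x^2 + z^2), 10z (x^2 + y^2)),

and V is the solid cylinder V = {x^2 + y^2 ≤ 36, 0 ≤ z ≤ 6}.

By the divergence theorem,

    ∯_{∂V} F · n dS = ∭_V (∇ · F) dV.

Compute the divergence:
    ∇ · F = ∂F_x/∂x + ∂F_y/∂y + ∂F_z/∂z = 10y^2 + 10z^2 + 10x^2 + 10z^2 + 10x^2 + 10y^2 = 20x^2 + 20y^2 + 20z^2.

In cylindrical coordinates, x = r cos(θ), y = r sin(θ), z = z, dV = r dr dθ dz, with 0 ≤ r ≤ 6, 0 ≤ θ ≤ 2π, 0 ≤ z ≤ 6.

The integrand, after substitution and multiplying by the volume element, becomes (20r^2 + 20z^2) · r, so

    ∭_V (∇·F) dV = ∫_0^{2π} ∫_0^{6} ∫_0^{6} (20r^2 + 20z^2) · r dz dr dθ.

Inner (z from 0 to 6): 120r (r^2 + 12).
Middle (r from 0 to 6): 64800.
Outer (θ from 0 to 2π): 129600π.

Therefore ∯_{∂V} F · n dS = 129600π.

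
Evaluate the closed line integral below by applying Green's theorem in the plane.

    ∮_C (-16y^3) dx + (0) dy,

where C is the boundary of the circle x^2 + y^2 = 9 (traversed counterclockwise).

Green's theorem converts the closed line integral into a double integral over the enclosed region D:

    ∮_C P dx + Q dy = ∬_D (∂Q/∂x - ∂P/∂y) dA.

Here P = -16y^3, Q = 0, so

    ∂Q/∂x = 0,    ∂P/∂y = -48y^2,
    ∂Q/∂x - ∂P/∂y = 48y^2.

D is the region x^2 + y^2 ≤ 9. Evaluating the double integral:

In polar coordinates (x = r cos θ, y = r sin θ, dA = r dr dθ) the integrand becomes 48r^2sin(θ)^2, so

    ∬_D (48y^2) dA = ∫_0^{2π} ∫_0^{3} (48r^2sin(θ)^2) · r dr dθ.

Inner (r from 0 to 3): 972sin(θ)^2.
Outer (θ from 0 to 2π): 972π.

Therefore ∮_C P dx + Q dy = 972π.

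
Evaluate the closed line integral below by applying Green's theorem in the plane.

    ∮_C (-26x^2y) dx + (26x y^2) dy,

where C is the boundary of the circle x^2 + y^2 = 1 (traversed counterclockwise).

Green's theorem converts the closed line integral into a double integral over the enclosed region D:

    ∮_C P dx + Q dy = ∬_D (∂Q/∂x - ∂P/∂y) dA.

Here P = -26x^2y, Q = 26x y^2, so

    ∂Q/∂x = 26y^2,    ∂P/∂y = -26x^2,
    ∂Q/∂x - ∂P/∂y = 26x^2 + 26y^2.

D is the region x^2 + y^2 ≤ 1. Evaluating the double integral:

In polar coordinates (x = r cos θ, y = r sin θ, dA = r dr dθ) the integrand becomes 26r^2, so

    ∬_D (26x^2 + 26y^2) dA = ∫_0^{2π} ∫_0^{1} (26r^2) · r dr dθ.

Inner (r from 0 to 1): 13/2.
Outer (θ from 0 to 2π): 13π.

Therefore ∮_C P dx + Q dy = 13π.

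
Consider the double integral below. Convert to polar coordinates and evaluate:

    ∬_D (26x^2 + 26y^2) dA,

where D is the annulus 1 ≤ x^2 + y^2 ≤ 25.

The region D is 1 ≤ r ≤ 5, 0 ≤ θ ≤ 2π in polar coordinates, where x = r cos(θ), y = r sin(θ), and dA = r dr dθ.

Under the substitution, the integrand becomes 26r^2, so

    ∬_D (26x^2 + 26y^2) dA = ∫_{0}^{2π} ∫_{1}^{5} (26r^2) · r dr dθ.

Inner integral (in r): ∫_{1}^{5} (26r^2) · r dr = 4056.

Outer integral (in θ): ∫_{0}^{2π} (4056) dθ = 8112π.

Therefore ∬_D (26x^2 + 26y^2) dA = 8112π.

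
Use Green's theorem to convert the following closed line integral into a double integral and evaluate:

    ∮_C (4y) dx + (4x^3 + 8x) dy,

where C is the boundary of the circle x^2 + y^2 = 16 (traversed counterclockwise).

Green's theorem converts the closed line integral into a double integral over the enclosed region D:

    ∮_C P dx + Q dy = ∬_D (∂Q/∂x - ∂P/∂y) dA.

Here P = 4y, Q = 4x^3 + 8x, so

    ∂Q/∂x = 12x^2 + 8,    ∂P/∂y = 4,
    ∂Q/∂x - ∂P/∂y = 12x^2 + 4.

D is the region x^2 + y^2 ≤ 16. Evaluating the double integral:

In polar coordinates (x = r cos θ, y = r sin θ, dA = r dr dθ) the integrand becomes 12r^2cos(θ)^2 + 4, so

    ∬_D (12x^2 + 4) dA = ∫_0^{2π} ∫_0^{4} (12r^2cos(θ)^2 + 4) · r dr dθ.

Inner (r from 0 to 4): 768cos(θ)^2 + 32.
Outer (θ from 0 to 2π): 832π.

Therefore ∮_C P dx + Q dy = 832π.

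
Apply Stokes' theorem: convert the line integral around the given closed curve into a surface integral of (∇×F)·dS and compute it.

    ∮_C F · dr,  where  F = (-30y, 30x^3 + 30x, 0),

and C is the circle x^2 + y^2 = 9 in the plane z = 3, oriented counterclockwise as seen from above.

Let S be the flat disk x^2 + y^2 ≤ 9 in the plane z = 3, with upward unit normal n̂ = ẑ. By Stokes' theorem,

    ∮_C F · dr = ∬_S (∇ × F) · n̂ dS = ∬_D (curl F)_z dA,

where D is the disk x^2 + y^2 ≤ 9.

Compute the curl of F = (-30y, 30x^3 + 30x, 0):
    (∇ × F)_x = ∂F_z/∂y - ∂F_y/∂z = 0,
    (∇ × F)_y = ∂F_x/∂z - ∂F_z/∂x = 0,
    (∇ × F)_z = ∂F_y/∂x - ∂F_x/∂y = 90x^2 + 60.

On z = 3, (curl F)_z = 90x^2 + 60.

Convert to polar (x = r cos θ, y = r sin θ, dA = r dr dθ); the integrand becomes 90r^2cos(θ)^2 + 60, so

    ∬_D (curl F)_z dA = ∫_0^{2π} ∫_0^{3} (90r^2cos(θ)^2 + 60) · r dr dθ.

Inner (r from 0 to 3): 3645cos(θ)^2/2 + 270.
Outer (θ from 0 to 2π): 4725π/2.

Therefore ∮_C F · dr = 4725π/2.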